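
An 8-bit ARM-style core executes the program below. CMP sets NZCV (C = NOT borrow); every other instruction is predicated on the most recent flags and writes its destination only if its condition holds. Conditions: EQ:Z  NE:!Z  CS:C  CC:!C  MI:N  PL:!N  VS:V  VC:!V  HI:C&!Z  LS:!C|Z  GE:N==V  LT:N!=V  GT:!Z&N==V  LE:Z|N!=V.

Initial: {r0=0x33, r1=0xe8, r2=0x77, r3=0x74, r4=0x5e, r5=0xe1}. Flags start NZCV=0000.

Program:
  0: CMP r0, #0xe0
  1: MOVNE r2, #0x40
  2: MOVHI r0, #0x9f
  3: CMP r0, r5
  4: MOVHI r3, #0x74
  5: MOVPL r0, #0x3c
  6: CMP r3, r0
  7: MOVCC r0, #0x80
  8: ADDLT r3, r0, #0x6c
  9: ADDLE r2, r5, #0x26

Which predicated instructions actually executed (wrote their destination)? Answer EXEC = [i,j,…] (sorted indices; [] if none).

[0] flags=0000 → (cmp)
[1] flags=0000 NE?T → r2=0x40
[2] flags=0000 HI?F → skip
[3] flags=0000 → (cmp)
[4] flags=0000 HI?F → skip
[5] flags=0000 PL?T → r0=0x3c
[6] flags=0010 → (cmp)
[7] flags=0010 CC?F → skip
[8] flags=0010 LT?F → skip
[9] flags=0010 LE?F → skip

EXEC = [1,5]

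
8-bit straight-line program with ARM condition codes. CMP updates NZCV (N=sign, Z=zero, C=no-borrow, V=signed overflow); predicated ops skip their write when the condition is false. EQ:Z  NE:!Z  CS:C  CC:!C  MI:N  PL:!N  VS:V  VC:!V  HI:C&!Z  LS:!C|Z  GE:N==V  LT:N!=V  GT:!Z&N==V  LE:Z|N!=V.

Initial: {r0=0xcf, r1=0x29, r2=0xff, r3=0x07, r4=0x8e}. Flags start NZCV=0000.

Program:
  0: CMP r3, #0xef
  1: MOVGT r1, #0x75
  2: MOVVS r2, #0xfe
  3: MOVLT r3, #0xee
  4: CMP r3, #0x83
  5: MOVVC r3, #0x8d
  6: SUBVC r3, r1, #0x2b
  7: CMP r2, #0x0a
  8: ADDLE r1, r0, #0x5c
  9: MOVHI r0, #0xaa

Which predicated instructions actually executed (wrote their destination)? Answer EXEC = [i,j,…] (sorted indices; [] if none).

[0] flags=0000 → (cmp)
[1] flags=0000 GT?T → r1=0x75
[2] flags=0000 VS?F → skip
[3] flags=0000 LT?F → skip
[4] flags=1001 → (cmp)
[5] flags=1001 VC?F → skip
[6] flags=1001 VC?F → skip
[7] flags=1010 → (cmp)
[8] flags=1010 LE?T → r1=0x2b
[9] flags=1010 HI?T → r0=0xaa

EXEC = [1,8,9]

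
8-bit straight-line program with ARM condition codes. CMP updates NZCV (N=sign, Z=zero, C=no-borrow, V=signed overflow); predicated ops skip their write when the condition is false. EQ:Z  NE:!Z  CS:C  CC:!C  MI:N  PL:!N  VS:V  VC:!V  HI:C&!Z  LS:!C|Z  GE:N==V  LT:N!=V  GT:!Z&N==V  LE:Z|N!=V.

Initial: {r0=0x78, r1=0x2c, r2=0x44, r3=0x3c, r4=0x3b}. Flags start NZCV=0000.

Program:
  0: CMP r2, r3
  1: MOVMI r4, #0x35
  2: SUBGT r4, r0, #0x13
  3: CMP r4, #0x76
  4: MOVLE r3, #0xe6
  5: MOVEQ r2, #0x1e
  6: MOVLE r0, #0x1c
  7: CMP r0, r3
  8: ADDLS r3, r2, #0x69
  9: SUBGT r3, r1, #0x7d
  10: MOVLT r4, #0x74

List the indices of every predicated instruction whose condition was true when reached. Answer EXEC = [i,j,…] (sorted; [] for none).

0: ✓ CMP  NZCV=0010
1: · MOVMI
2: ✓ SUBGT  r4←0x65
3: ✓ CMP  NZCV=1000
4: ✓ MOVLE  r3←0xe6
5: · MOVEQ
6: ✓ MOVLE  r0←0x1c
7: ✓ CMP  NZCV=0000
8: ✓ ADDLS  r3←0xad
9: ✓ SUBGT  r3←0xaf
10: · MOVLT

EXEC = [2,4,6,8,9]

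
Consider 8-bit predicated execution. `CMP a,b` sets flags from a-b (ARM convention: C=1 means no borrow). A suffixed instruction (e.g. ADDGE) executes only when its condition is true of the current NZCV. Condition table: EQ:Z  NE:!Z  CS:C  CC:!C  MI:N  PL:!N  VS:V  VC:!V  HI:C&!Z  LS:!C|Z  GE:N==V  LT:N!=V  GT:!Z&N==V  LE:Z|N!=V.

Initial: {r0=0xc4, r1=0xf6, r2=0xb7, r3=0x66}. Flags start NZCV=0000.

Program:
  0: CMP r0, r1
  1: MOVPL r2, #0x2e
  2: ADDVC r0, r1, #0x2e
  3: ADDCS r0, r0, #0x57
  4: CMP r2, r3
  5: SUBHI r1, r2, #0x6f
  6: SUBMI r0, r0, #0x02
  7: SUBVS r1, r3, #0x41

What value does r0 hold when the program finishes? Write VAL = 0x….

VAL = 0x24

[0] flags=1000 → (cmp)
[1] flags=1000 PL?F → skip
[2] flags=1000 VC?T → r0=0x24
[3] flags=1000 CS?F → skip
[4] flags=0011 → (cmp)
[5] flags=0011 HI?T → r1=0x48
[6] flags=0011 MI?F → skip
[7] flags=0011 VS?T → r1=0x25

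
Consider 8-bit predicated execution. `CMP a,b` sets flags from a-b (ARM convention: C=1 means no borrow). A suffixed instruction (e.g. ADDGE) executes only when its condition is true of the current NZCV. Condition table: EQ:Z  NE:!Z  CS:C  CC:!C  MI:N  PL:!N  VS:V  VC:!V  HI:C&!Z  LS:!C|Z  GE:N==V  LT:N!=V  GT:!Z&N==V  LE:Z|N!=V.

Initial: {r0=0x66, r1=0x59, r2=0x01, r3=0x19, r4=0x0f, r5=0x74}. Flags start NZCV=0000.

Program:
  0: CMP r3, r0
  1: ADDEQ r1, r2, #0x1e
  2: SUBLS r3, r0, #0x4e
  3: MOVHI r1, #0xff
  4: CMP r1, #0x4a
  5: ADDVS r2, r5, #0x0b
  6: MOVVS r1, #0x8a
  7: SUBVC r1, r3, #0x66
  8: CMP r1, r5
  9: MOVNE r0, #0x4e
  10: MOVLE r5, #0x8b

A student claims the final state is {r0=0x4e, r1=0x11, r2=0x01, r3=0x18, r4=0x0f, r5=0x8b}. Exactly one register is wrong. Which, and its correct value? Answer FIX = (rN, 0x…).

FIX = (r1, 0xb2)

0: ✓ CMP  NZCV=1000
1: · ADDEQ
2: ✓ SUBLS  r3←0x18
3: · MOVHI
4: ✓ CMP  NZCV=0010
5: · ADDVS
6: · MOVVS
7: ✓ SUBVC  r1←0xb2
8: ✓ CMP  NZCV=0011
9: ✓ MOVNE  r0←0x4e
10: ✓ MOVLE  r5←0x8b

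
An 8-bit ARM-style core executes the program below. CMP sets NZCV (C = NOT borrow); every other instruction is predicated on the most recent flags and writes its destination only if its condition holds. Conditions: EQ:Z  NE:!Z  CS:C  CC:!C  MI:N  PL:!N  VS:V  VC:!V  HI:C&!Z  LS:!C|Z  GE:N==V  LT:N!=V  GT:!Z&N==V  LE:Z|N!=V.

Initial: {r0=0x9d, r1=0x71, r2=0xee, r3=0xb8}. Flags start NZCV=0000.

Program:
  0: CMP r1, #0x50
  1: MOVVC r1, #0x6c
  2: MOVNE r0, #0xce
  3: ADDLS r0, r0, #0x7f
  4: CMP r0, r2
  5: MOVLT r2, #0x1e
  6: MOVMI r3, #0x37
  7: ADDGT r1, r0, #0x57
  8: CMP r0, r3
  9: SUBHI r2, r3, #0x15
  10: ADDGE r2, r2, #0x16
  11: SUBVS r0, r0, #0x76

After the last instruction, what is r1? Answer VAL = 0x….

VAL = 0x6c

[0] flags=0010 → (cmp)
[1] flags=0010 VC?T → r1=0x6c
[2] flags=0010 NE?T → r0=0xce
[3] flags=0010 LS?F → skip
[4] flags=1000 → (cmp)
[5] flags=1000 LT?T → r2=0x1e
[6] flags=1000 MI?T → r3=0x37
[7] flags=1000 GT?F → skip
[8] flags=1010 → (cmp)
[9] flags=1010 HI?T → r2=0x22
[10] flags=1010 GE?F → skip
[11] flags=1010 VS?F → skip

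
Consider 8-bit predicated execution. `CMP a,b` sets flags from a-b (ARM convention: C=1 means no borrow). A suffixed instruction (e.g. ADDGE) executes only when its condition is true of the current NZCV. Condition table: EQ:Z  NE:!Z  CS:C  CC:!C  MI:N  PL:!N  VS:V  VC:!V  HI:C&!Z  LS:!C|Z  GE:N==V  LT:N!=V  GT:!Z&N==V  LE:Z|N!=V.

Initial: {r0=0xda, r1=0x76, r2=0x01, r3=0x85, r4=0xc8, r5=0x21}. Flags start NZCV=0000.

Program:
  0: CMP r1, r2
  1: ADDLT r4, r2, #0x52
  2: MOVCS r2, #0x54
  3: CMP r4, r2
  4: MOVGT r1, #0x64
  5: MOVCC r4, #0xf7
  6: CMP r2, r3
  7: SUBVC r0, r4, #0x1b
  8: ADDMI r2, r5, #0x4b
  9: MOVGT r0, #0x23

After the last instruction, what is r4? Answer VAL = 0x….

[0] flags=0010 → (cmp)
[1] flags=0010 LT?F → skip
[2] flags=0010 CS?T → r2=0x54
[3] flags=0011 → (cmp)
[4] flags=0011 GT?F → skip
[5] flags=0011 CC?F → skip
[6] flags=1001 → (cmp)
[7] flags=1001 VC?F → skip
[8] flags=1001 MI?T → r2=0x6c
[9] flags=1001 GT?T → r0=0x23

VAL = 0xc8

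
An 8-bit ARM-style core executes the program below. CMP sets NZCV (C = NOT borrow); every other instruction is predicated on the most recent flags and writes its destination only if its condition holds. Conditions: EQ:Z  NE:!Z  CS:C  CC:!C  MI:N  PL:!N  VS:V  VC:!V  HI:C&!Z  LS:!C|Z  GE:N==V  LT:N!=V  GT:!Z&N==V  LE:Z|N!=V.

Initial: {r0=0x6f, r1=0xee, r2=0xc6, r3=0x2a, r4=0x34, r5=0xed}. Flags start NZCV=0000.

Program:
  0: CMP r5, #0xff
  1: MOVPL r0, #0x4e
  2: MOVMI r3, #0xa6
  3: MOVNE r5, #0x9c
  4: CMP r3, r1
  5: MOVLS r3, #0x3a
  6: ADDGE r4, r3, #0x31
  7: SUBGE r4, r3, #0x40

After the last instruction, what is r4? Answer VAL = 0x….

0: ✓ CMP  NZCV=1000
1: · MOVPL
2: ✓ MOVMI  r3←0xa6
3: ✓ MOVNE  r5←0x9c
4: ✓ CMP  NZCV=1000
5: ✓ MOVLS  r3←0x3a
6: · ADDGE
7: · SUBGE

VAL = 0x34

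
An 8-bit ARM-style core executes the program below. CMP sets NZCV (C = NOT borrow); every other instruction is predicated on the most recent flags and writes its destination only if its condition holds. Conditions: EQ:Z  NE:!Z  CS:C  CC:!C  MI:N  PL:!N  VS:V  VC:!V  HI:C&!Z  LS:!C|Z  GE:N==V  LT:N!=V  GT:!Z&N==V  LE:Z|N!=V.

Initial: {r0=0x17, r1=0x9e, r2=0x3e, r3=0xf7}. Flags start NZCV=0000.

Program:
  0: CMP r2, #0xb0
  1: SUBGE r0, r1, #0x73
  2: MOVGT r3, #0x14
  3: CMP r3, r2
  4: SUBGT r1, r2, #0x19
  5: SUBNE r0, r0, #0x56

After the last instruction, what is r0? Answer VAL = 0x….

VAL = 0xd5

[0] flags=1001 → (cmp)
[1] flags=1001 GE?T → r0=0x2b
[2] flags=1001 GT?T → r3=0x14
[3] flags=1000 → (cmp)
[4] flags=1000 GT?F → skip
[5] flags=1000 NE?T → r0=0xd5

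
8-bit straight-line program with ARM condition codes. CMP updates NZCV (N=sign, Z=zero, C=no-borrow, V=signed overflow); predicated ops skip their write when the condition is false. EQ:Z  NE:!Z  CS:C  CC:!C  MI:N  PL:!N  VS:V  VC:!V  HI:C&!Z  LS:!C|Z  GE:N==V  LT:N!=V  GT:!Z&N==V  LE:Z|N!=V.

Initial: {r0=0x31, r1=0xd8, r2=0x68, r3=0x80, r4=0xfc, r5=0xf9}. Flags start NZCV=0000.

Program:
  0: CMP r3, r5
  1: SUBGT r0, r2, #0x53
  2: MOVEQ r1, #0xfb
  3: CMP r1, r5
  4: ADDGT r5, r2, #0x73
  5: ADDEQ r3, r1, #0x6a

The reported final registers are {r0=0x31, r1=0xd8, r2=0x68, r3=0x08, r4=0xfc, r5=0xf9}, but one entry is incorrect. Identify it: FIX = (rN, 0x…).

FIX = (r3, 0x80)

[0] flags=1000 → (cmp)
[1] flags=1000 GT?F → skip
[2] flags=1000 EQ?F → skip
[3] flags=1000 → (cmp)
[4] flags=1000 GT?F → skip
[5] flags=1000 EQ?F → skip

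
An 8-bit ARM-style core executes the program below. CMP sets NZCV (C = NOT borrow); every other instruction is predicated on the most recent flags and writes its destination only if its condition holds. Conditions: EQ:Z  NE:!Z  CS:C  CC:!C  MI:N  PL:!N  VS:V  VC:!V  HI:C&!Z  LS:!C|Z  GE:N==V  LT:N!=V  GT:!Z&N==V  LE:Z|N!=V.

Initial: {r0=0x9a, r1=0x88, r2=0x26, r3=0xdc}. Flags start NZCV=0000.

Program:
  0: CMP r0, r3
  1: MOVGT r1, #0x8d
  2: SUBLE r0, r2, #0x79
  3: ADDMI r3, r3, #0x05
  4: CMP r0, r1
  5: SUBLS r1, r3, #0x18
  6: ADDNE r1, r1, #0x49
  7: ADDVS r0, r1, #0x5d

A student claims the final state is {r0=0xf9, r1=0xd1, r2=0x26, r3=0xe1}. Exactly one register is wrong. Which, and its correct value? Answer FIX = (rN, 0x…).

[0] flags=1000 → (cmp)
[1] flags=1000 GT?F → skip
[2] flags=1000 LE?T → r0=0xad
[3] flags=1000 MI?T → r3=0xe1
[4] flags=0010 → (cmp)
[5] flags=0010 LS?F → skip
[6] flags=0010 NE?T → r1=0xd1
[7] flags=0010 VS?F → skip

FIX = (r0, 0xad)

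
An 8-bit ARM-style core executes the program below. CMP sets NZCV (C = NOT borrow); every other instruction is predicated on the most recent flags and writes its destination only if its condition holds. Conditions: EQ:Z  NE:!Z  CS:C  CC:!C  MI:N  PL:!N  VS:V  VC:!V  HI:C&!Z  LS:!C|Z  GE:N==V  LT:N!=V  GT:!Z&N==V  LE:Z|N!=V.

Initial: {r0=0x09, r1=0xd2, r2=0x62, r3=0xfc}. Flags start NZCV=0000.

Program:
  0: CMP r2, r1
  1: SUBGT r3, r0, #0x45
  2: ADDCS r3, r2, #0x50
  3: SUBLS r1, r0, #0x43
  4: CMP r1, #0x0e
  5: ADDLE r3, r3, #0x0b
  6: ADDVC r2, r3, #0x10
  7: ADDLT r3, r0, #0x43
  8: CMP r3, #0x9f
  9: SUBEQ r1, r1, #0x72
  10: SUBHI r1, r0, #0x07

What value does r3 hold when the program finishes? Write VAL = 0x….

0: ✓ CMP  NZCV=1001
1: ✓ SUBGT  r3←0xc4
2: · ADDCS
3: ✓ SUBLS  r1←0xc6
4: ✓ CMP  NZCV=1010
5: ✓ ADDLE  r3←0xcf
6: ✓ ADDVC  r2←0xdf
7: ✓ ADDLT  r3←0x4c
8: ✓ CMP  NZCV=1001
9: · SUBEQ
10: · SUBHI

VAL = 0x4c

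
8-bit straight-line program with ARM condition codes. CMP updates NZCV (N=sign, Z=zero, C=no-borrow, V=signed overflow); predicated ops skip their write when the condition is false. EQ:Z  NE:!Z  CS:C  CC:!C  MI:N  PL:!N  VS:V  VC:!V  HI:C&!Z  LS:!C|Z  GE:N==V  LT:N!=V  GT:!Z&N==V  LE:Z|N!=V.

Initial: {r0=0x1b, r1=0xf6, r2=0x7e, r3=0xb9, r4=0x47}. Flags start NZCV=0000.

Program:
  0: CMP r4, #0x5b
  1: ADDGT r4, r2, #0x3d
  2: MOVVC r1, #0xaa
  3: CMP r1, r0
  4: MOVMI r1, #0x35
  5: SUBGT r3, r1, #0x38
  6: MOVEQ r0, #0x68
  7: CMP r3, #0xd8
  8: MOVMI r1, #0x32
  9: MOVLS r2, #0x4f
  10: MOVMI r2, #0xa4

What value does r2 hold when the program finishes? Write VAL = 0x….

VAL = 0xa4

[0] flags=1000 → (cmp)
[1] flags=1000 GT?F → skip
[2] flags=1000 VC?T → r1=0xaa
[3] flags=1010 → (cmp)
[4] flags=1010 MI?T → r1=0x35
[5] flags=1010 GT?F → skip
[6] flags=1010 EQ?F → skip
[7] flags=1000 → (cmp)
[8] flags=1000 MI?T → r1=0x32
[9] flags=1000 LS?T → r2=0x4f
[10] flags=1000 MI?T → r2=0xa4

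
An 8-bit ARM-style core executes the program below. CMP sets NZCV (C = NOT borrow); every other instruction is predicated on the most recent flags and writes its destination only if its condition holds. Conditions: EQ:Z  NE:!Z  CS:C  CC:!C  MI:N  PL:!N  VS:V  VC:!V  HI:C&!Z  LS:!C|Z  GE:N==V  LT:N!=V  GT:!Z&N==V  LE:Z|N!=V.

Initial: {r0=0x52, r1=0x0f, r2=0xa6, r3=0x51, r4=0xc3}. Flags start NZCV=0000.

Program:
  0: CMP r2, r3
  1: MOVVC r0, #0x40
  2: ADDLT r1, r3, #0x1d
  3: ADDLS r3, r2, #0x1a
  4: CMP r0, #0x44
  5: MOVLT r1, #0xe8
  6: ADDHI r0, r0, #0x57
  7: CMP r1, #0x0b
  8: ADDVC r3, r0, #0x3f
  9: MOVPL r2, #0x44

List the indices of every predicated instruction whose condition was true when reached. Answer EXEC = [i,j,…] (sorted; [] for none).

EXEC = [2,6,8,9]

0: ✓ CMP  NZCV=0011
1: · MOVVC
2: ✓ ADDLT  r1←0x6e
3: · ADDLS
4: ✓ CMP  NZCV=0010
5: · MOVLT
6: ✓ ADDHI  r0←0xa9
7: ✓ CMP  NZCV=0010
8: ✓ ADDVC  r3←0xe8
9: ✓ MOVPL  r2←0x44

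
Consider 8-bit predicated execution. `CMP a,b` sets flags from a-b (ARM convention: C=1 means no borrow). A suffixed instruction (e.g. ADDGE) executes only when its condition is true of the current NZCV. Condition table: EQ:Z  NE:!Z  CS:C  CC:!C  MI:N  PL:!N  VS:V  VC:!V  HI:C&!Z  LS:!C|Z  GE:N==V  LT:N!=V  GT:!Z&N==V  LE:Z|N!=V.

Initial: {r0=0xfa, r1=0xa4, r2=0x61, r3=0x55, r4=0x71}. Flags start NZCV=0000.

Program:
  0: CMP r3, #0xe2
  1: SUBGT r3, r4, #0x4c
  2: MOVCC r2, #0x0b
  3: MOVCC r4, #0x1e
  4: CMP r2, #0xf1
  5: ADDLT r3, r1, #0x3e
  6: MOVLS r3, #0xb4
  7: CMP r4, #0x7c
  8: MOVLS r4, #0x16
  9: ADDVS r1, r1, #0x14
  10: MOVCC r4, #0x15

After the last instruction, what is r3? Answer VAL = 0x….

[0] flags=0000 → (cmp)
[1] flags=0000 GT?T → r3=0x25
[2] flags=0000 CC?T → r2=0x0b
[3] flags=0000 CC?T → r4=0x1e
[4] flags=0000 → (cmp)
[5] flags=0000 LT?F → skip
[6] flags=0000 LS?T → r3=0xb4
[7] flags=1000 → (cmp)
[8] flags=1000 LS?T → r4=0x16
[9] flags=1000 VS?F → skip
[10] flags=1000 CC?T → r4=0x15

VAL = 0xb4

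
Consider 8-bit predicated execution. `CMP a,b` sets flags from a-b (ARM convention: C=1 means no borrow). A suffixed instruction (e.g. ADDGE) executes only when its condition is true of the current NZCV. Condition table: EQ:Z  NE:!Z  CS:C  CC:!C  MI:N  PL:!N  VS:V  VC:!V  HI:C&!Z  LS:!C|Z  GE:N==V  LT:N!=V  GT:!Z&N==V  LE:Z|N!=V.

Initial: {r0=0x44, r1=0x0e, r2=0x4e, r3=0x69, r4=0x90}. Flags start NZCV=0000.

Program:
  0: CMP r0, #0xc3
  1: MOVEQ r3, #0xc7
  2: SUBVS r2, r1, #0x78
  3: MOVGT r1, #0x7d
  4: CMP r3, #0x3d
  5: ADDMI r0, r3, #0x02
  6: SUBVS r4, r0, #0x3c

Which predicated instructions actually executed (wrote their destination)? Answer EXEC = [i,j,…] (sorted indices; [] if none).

0: ✓ CMP  NZCV=1001
1: · MOVEQ
2: ✓ SUBVS  r2←0x96
3: ✓ MOVGT  r1←0x7d
4: ✓ CMP  NZCV=0010
5: · ADDMI
6: · SUBVS

EXEC = [2,3]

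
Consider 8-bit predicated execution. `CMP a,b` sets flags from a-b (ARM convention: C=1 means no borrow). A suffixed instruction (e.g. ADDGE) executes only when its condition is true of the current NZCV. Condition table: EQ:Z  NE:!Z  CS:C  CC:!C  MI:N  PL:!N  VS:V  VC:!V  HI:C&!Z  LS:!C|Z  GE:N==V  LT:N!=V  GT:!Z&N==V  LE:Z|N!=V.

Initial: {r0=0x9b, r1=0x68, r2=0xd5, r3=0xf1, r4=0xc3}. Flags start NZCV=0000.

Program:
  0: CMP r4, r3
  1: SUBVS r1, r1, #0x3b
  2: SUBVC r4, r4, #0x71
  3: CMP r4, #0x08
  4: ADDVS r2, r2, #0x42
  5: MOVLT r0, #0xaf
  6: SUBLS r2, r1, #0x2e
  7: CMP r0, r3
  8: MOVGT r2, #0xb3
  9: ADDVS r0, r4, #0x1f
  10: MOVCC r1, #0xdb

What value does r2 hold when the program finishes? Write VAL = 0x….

VAL = 0xd5

[0] flags=1000 → (cmp)
[1] flags=1000 VS?F → skip
[2] flags=1000 VC?T → r4=0x52
[3] flags=0010 → (cmp)
[4] flags=0010 VS?F → skip
[5] flags=0010 LT?F → skip
[6] flags=0010 LS?F → skip
[7] flags=1000 → (cmp)
[8] flags=1000 GT?F → skip
[9] flags=1000 VS?F → skip
[10] flags=1000 CC?T → r1=0xdb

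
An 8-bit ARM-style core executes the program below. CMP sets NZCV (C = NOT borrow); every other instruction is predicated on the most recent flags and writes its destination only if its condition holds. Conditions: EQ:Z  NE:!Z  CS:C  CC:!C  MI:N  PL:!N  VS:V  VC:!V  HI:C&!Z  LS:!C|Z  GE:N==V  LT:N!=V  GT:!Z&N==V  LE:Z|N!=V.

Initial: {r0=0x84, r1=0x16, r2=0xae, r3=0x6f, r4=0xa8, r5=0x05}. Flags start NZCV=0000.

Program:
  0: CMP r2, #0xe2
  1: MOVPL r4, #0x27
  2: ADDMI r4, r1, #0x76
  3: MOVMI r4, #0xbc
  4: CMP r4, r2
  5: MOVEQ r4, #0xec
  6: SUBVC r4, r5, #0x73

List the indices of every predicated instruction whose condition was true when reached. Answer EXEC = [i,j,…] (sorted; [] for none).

0: ✓ CMP  NZCV=1000
1: · MOVPL
2: ✓ ADDMI  r4←0x8c
3: ✓ MOVMI  r4←0xbc
4: ✓ CMP  NZCV=0010
5: · MOVEQ
6: ✓ SUBVC  r4←0x92

EXEC = [2,3,6]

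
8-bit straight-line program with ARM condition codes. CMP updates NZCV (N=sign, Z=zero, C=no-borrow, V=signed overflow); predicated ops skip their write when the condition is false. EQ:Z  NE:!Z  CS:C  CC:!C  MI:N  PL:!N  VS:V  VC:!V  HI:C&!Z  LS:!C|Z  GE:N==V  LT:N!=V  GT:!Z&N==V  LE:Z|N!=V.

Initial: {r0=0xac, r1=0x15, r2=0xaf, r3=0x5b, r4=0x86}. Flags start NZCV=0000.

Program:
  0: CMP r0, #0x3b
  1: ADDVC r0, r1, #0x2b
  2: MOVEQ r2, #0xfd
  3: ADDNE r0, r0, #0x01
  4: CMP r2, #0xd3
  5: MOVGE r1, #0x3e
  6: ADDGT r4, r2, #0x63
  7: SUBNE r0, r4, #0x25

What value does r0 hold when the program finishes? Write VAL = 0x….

VAL = 0x61

0: ✓ CMP  NZCV=0011
1: · ADDVC
2: · MOVEQ
3: ✓ ADDNE  r0←0xad
4: ✓ CMP  NZCV=1000
5: · MOVGE
6: · ADDGT
7: ✓ SUBNE  r0←0x61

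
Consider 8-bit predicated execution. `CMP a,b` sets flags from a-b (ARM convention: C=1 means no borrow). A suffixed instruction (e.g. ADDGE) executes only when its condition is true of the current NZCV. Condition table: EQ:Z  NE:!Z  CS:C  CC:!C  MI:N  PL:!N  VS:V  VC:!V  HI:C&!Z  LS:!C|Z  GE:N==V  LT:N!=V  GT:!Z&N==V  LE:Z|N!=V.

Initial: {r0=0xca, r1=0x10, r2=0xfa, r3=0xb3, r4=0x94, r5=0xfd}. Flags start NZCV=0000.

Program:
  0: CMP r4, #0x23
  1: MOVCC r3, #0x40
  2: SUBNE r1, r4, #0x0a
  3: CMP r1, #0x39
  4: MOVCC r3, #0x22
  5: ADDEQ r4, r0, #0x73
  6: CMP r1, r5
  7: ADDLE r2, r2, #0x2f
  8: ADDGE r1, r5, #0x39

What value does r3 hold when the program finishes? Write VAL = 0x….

0: ✓ CMP  NZCV=0011
1: · MOVCC
2: ✓ SUBNE  r1←0x8a
3: ✓ CMP  NZCV=0011
4: · MOVCC
5: · ADDEQ
6: ✓ CMP  NZCV=1000
7: ✓ ADDLE  r2←0x29
8: · ADDGE

VAL = 0xb3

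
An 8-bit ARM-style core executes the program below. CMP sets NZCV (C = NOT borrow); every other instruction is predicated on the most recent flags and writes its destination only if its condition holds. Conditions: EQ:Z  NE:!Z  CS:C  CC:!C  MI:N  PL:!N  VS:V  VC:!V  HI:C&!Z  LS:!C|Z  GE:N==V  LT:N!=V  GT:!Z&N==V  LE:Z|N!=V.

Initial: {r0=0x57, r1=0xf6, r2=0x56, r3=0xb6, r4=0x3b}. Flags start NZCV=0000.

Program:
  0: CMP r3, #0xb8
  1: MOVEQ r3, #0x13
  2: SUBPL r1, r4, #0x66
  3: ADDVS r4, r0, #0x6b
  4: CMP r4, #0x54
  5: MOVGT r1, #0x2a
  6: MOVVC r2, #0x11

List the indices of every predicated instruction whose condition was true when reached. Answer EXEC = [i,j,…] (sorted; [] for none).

0: ✓ CMP  NZCV=1000
1: · MOVEQ
2: · SUBPL
3: · ADDVS
4: ✓ CMP  NZCV=1000
5: · MOVGT
6: ✓ MOVVC  r2←0x11

EXEC = [6]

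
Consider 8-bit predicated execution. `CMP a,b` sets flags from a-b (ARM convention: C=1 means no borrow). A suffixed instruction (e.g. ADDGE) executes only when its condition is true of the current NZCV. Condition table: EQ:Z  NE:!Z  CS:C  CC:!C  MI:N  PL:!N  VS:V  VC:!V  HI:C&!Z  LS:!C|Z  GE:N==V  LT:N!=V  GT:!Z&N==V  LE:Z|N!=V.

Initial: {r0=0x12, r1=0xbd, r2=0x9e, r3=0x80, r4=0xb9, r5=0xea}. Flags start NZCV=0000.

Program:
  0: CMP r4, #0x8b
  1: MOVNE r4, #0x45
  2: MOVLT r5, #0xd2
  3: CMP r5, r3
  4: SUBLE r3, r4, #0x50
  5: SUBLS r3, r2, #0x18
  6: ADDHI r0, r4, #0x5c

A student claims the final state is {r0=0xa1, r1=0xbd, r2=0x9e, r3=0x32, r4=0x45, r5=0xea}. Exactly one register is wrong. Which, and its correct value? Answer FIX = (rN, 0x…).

FIX = (r3, 0x80)

0: ✓ CMP  NZCV=0010
1: ✓ MOVNE  r4←0x45
2: · MOVLT
3: ✓ CMP  NZCV=0010
4: · SUBLE
5: · SUBLS
6: ✓ ADDHI  r0←0xa1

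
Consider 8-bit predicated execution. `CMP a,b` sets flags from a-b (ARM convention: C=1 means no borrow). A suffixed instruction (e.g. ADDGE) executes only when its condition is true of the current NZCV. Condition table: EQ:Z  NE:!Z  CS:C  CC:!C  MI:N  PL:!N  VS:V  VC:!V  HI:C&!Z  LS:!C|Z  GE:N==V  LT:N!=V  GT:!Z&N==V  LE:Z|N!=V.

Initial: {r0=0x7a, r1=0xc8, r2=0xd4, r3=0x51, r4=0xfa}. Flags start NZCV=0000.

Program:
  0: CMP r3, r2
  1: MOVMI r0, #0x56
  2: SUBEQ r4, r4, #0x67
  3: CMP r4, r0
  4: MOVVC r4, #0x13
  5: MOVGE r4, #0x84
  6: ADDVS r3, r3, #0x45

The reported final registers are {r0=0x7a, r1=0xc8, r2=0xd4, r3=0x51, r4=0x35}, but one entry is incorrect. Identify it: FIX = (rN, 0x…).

FIX = (r4, 0x13)

0: ✓ CMP  NZCV=0000
1: · MOVMI
2: · SUBEQ
3: ✓ CMP  NZCV=1010
4: ✓ MOVVC  r4←0x13
5: · MOVGE
6: · ADDVS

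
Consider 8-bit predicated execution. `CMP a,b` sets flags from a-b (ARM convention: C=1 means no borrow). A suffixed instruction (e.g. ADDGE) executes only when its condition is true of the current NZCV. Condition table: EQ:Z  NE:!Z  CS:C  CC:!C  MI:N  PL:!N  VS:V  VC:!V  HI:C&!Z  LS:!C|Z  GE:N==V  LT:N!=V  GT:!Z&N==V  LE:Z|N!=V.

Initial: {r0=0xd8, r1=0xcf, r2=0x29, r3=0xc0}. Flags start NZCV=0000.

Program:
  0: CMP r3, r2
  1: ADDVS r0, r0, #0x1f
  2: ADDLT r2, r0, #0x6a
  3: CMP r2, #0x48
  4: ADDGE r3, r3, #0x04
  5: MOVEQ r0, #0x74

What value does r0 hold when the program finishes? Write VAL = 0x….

VAL = 0xd8

0: ✓ CMP  NZCV=1010
1: · ADDVS
2: ✓ ADDLT  r2←0x42
3: ✓ CMP  NZCV=1000
4: · ADDGE
5: · MOVEQ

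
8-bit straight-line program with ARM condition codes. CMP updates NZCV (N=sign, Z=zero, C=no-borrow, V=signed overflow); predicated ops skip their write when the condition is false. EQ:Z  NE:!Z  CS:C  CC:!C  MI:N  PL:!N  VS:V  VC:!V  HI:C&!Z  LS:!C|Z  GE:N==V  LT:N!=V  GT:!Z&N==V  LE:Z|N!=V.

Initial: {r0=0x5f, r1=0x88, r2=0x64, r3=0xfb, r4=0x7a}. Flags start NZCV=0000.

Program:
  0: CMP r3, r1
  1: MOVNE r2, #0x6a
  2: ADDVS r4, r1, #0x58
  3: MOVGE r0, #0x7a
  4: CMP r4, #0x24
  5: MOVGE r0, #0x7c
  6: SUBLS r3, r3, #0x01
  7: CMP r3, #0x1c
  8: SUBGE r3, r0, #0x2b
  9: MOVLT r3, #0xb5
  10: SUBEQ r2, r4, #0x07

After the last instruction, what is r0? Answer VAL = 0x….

VAL = 0x7c

[0] flags=0010 → (cmp)
[1] flags=0010 NE?T → r2=0x6a
[2] flags=0010 VS?F → skip
[3] flags=0010 GE?T → r0=0x7a
[4] flags=0010 → (cmp)
[5] flags=0010 GE?T → r0=0x7c
[6] flags=0010 LS?F → skip
[7] flags=1010 → (cmp)
[8] flags=1010 GE?F → skip
[9] flags=1010 LT?T → r3=0xb5
[10] flags=1010 EQ?F → skip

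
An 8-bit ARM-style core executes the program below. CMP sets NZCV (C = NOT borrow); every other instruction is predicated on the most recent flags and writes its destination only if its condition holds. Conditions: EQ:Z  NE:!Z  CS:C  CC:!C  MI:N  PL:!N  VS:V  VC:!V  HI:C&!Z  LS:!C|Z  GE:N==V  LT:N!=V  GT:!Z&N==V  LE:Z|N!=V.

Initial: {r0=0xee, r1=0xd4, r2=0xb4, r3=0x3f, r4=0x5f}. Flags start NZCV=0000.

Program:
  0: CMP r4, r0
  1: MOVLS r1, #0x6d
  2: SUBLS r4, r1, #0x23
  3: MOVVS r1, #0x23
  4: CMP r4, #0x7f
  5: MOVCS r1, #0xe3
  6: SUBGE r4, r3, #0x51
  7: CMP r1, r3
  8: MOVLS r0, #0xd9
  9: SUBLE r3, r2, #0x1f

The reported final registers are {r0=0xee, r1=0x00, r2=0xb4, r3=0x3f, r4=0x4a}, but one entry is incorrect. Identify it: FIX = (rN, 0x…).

FIX = (r1, 0x6d)

0: ✓ CMP  NZCV=0000
1: ✓ MOVLS  r1←0x6d
2: ✓ SUBLS  r4←0x4a
3: · MOVVS
4: ✓ CMP  NZCV=1000
5: · MOVCS
6: · SUBGE
7: ✓ CMP  NZCV=0010
8: · MOVLS
9: · SUBLE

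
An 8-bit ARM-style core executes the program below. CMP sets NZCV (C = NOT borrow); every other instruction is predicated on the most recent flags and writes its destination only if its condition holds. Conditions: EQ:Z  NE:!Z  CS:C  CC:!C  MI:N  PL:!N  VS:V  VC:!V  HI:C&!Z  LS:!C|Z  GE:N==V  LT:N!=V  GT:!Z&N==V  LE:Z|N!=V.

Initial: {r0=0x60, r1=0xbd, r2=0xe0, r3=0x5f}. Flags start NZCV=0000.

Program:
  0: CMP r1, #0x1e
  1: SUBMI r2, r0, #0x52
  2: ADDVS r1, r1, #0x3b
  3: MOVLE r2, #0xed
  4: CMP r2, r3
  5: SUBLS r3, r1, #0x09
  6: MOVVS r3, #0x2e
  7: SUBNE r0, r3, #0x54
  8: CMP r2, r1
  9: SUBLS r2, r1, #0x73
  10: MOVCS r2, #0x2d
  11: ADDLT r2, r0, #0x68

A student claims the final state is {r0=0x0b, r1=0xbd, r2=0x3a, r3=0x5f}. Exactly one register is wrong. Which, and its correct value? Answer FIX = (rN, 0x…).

0: ✓ CMP  NZCV=1010
1: ✓ SUBMI  r2←0x0e
2: · ADDVS
3: ✓ MOVLE  r2←0xed
4: ✓ CMP  NZCV=1010
5: · SUBLS
6: · MOVVS
7: ✓ SUBNE  r0←0x0b
8: ✓ CMP  NZCV=0010
9: · SUBLS
10: ✓ MOVCS  r2←0x2d
11: · ADDLT

FIX = (r2, 0x2d)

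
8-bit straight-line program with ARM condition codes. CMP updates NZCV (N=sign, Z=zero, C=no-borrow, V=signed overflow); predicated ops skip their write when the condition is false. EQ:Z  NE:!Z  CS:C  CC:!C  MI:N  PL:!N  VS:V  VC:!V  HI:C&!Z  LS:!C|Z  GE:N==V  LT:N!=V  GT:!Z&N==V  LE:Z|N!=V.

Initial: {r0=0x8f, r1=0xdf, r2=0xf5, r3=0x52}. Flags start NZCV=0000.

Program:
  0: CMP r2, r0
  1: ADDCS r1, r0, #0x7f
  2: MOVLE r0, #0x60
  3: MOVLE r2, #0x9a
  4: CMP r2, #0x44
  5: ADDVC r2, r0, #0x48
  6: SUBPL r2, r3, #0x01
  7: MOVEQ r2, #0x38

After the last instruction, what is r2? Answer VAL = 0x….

VAL = 0xd7

0: ✓ CMP  NZCV=0010
1: ✓ ADDCS  r1←0x0e
2: · MOVLE
3: · MOVLE
4: ✓ CMP  NZCV=1010
5: ✓ ADDVC  r2←0xd7
6: · SUBPL
7: · MOVEQ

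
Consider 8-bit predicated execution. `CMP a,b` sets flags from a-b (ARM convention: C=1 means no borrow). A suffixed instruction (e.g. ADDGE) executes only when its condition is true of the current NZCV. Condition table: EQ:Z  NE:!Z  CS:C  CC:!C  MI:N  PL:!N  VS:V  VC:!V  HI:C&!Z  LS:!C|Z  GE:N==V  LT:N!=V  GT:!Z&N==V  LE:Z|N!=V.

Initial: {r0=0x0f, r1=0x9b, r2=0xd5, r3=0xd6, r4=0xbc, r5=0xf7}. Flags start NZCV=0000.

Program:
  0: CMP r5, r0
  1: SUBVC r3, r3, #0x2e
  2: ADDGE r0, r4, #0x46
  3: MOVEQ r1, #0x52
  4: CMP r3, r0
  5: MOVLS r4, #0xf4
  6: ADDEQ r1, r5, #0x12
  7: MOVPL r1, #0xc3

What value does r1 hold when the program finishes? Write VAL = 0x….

VAL = 0x9b

0: ✓ CMP  NZCV=1010
1: ✓ SUBVC  r3←0xa8
2: · ADDGE
3: · MOVEQ
4: ✓ CMP  NZCV=1010
5: · MOVLS
6: · ADDEQ
7: · MOVPL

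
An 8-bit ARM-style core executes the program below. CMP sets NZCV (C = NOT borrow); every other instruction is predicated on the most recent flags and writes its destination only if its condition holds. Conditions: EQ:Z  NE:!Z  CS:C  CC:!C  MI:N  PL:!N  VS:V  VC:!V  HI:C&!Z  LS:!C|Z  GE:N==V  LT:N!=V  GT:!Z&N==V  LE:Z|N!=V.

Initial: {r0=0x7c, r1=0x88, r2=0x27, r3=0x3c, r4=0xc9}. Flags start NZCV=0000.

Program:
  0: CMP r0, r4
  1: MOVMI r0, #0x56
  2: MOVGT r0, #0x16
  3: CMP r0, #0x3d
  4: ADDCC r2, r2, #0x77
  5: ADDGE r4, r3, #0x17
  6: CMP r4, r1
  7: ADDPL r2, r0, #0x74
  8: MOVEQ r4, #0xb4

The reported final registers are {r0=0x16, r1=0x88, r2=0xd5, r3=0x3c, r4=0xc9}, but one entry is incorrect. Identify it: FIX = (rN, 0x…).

FIX = (r2, 0x8a)

0: ✓ CMP  NZCV=1001
1: ✓ MOVMI  r0←0x56
2: ✓ MOVGT  r0←0x16
3: ✓ CMP  NZCV=1000
4: ✓ ADDCC  r2←0x9e
5: · ADDGE
6: ✓ CMP  NZCV=0010
7: ✓ ADDPL  r2←0x8a
8: · MOVEQ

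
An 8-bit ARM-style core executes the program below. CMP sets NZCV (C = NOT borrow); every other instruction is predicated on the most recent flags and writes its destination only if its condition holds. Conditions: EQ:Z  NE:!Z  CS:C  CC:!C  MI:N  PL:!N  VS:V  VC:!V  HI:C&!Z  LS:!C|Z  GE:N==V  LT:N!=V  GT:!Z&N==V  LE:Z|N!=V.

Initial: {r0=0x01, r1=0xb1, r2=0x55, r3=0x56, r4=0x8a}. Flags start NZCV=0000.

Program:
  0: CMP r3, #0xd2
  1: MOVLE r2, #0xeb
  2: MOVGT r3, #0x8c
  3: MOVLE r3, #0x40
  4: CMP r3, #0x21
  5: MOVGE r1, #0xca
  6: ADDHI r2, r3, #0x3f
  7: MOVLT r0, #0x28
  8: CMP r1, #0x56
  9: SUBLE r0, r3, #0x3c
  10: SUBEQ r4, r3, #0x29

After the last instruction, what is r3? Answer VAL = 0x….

0: ✓ CMP  NZCV=1001
1: · MOVLE
2: ✓ MOVGT  r3←0x8c
3: · MOVLE
4: ✓ CMP  NZCV=0011
5: · MOVGE
6: ✓ ADDHI  r2←0xcb
7: ✓ MOVLT  r0←0x28
8: ✓ CMP  NZCV=0011
9: ✓ SUBLE  r0←0x50
10: · SUBEQ

VAL = 0x8c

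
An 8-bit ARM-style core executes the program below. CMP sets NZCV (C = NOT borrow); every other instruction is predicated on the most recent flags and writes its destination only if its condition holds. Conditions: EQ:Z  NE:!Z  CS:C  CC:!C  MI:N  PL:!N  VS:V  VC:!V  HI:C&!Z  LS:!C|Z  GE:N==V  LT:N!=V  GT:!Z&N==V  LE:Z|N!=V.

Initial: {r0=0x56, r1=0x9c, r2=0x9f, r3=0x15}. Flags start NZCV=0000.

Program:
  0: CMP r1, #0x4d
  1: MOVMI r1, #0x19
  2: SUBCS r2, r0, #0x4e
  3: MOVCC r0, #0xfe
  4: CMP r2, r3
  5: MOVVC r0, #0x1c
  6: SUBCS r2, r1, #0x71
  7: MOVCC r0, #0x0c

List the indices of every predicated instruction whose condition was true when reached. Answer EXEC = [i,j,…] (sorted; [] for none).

0: ✓ CMP  NZCV=0011
1: · MOVMI
2: ✓ SUBCS  r2←0x08
3: · MOVCC
4: ✓ CMP  NZCV=1000
5: ✓ MOVVC  r0←0x1c
6: · SUBCS
7: ✓ MOVCC  r0←0x0c

EXEC = [2,5,7]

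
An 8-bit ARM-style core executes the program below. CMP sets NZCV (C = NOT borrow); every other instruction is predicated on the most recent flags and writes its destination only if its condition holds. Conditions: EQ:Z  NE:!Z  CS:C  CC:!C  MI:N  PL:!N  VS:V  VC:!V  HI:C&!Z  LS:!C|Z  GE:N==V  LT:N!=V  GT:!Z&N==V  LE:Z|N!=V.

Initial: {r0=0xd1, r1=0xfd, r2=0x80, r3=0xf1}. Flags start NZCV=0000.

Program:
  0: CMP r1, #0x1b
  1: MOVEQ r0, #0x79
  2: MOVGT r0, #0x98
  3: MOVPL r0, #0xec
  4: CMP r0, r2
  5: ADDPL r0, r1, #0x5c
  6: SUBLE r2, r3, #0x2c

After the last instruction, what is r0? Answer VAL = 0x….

0: ✓ CMP  NZCV=1010
1: · MOVEQ
2: · MOVGT
3: · MOVPL
4: ✓ CMP  NZCV=0010
5: ✓ ADDPL  r0←0x59
6: · SUBLE

VAL = 0x59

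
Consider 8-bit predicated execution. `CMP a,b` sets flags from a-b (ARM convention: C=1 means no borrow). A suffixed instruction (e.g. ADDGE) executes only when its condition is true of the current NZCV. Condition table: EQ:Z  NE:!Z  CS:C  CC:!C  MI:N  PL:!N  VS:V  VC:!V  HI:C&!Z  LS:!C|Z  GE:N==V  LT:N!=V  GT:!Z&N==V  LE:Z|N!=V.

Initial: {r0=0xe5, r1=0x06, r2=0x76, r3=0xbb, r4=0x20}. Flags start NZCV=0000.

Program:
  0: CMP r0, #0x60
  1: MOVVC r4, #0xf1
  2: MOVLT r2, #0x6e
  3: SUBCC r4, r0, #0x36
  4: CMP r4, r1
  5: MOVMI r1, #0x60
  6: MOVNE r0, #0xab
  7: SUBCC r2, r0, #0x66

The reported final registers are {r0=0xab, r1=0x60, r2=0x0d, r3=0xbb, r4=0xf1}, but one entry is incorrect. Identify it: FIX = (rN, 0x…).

FIX = (r2, 0x6e)

[0] flags=1010 → (cmp)
[1] flags=1010 VC?T → r4=0xf1
[2] flags=1010 LT?T → r2=0x6e
[3] flags=1010 CC?F → skip
[4] flags=1010 → (cmp)
[5] flags=1010 MI?T → r1=0x60
[6] flags=1010 NE?T → r0=0xab
[7] flags=1010 CC?F → skip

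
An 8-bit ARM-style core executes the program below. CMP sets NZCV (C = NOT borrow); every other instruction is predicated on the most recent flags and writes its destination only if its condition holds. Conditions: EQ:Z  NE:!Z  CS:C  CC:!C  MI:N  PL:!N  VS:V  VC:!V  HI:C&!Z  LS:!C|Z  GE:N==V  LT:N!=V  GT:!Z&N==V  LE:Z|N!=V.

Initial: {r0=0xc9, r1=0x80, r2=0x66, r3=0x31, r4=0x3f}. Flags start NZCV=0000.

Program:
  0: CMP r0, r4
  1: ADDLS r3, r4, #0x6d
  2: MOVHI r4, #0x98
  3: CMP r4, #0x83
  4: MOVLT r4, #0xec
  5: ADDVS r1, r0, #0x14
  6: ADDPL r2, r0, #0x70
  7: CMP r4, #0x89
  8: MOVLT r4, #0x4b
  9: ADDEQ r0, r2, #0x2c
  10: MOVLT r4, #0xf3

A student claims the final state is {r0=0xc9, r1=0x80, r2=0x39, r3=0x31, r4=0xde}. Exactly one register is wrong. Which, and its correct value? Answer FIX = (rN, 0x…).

0: ✓ CMP  NZCV=1010
1: · ADDLS
2: ✓ MOVHI  r4←0x98
3: ✓ CMP  NZCV=0010
4: · MOVLT
5: · ADDVS
6: ✓ ADDPL  r2←0x39
7: ✓ CMP  NZCV=0010
8: · MOVLT
9: · ADDEQ
10: · MOVLT

FIX = (r4, 0x98)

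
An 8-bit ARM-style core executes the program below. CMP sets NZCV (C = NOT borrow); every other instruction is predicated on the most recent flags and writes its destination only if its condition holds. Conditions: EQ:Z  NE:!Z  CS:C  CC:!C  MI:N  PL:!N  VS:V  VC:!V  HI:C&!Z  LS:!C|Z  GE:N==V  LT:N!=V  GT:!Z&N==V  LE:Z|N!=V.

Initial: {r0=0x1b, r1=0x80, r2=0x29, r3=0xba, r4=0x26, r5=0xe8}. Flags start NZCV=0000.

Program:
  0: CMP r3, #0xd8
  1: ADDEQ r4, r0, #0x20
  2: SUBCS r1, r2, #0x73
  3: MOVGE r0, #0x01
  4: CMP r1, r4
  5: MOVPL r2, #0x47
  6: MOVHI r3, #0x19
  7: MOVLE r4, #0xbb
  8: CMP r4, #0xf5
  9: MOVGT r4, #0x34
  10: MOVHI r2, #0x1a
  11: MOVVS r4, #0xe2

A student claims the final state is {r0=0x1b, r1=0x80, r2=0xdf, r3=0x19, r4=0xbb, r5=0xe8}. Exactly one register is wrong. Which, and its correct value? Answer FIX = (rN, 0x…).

[0] flags=1000 → (cmp)
[1] flags=1000 EQ?F → skip
[2] flags=1000 CS?F → skip
[3] flags=1000 GE?F → skip
[4] flags=0011 → (cmp)
[5] flags=0011 PL?T → r2=0x47
[6] flags=0011 HI?T → r3=0x19
[7] flags=0011 LE?T → r4=0xbb
[8] flags=1000 → (cmp)
[9] flags=1000 GT?F → skip
[10] flags=1000 HI?F → skip
[11] flags=1000 VS?F → skip

FIX = (r2, 0x47)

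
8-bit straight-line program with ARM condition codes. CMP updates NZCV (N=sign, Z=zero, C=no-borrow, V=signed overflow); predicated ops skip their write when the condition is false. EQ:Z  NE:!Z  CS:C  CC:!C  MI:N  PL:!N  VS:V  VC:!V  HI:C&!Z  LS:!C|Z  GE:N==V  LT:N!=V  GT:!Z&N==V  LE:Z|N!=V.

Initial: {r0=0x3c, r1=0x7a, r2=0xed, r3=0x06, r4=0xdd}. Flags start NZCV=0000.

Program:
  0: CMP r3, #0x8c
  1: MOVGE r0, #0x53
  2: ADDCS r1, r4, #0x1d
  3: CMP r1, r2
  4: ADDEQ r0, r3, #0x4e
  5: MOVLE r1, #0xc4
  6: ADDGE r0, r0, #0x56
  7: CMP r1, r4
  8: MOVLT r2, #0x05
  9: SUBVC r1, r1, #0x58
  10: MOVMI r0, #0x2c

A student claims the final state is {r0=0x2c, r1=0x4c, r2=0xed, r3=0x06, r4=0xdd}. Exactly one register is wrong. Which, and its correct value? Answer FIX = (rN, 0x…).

FIX = (r1, 0x7a)

0: ✓ CMP  NZCV=0000
1: ✓ MOVGE  r0←0x53
2: · ADDCS
3: ✓ CMP  NZCV=1001
4: · ADDEQ
5: · MOVLE
6: ✓ ADDGE  r0←0xa9
7: ✓ CMP  NZCV=1001
8: · MOVLT
9: · SUBVC
10: ✓ MOVMI  r0←0x2c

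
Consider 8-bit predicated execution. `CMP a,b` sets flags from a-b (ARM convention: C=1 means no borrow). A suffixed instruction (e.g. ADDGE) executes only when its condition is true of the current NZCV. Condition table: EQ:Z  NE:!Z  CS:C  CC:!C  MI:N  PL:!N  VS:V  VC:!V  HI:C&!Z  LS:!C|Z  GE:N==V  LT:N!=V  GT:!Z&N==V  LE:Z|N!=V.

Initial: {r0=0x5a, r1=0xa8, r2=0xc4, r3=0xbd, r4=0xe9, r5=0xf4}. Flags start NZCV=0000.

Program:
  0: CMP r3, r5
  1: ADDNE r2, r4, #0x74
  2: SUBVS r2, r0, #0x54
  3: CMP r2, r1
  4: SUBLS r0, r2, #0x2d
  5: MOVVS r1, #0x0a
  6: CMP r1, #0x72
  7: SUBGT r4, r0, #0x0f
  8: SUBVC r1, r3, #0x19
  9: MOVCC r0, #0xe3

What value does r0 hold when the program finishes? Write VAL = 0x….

VAL = 0xe3

0: ✓ CMP  NZCV=1000
1: ✓ ADDNE  r2←0x5d
2: · SUBVS
3: ✓ CMP  NZCV=1001
4: ✓ SUBLS  r0←0x30
5: ✓ MOVVS  r1←0x0a
6: ✓ CMP  NZCV=1000
7: · SUBGT
8: ✓ SUBVC  r1←0xa4
9: ✓ MOVCC  r0←0xe3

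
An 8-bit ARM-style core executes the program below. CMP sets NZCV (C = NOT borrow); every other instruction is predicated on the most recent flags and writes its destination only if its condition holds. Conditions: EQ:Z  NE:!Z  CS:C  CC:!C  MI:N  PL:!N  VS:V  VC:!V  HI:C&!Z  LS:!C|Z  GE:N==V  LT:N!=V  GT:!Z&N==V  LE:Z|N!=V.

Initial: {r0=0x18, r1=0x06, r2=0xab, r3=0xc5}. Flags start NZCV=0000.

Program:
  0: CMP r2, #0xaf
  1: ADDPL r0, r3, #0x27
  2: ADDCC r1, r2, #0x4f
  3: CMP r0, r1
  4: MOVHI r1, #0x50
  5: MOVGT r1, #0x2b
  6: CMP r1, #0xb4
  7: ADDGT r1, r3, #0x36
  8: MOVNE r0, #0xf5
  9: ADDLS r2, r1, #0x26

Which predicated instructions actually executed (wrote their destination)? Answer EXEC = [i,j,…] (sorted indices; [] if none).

EXEC = [2,5,7,8,9]

[0] flags=1000 → (cmp)
[1] flags=1000 PL?F → skip
[2] flags=1000 CC?T → r1=0xfa
[3] flags=0000 → (cmp)
[4] flags=0000 HI?F → skip
[5] flags=0000 GT?T → r1=0x2b
[6] flags=0000 → (cmp)
[7] flags=0000 GT?T → r1=0xfb
[8] flags=0000 NE?T → r0=0xf5
[9] flags=0000 LS?T → r2=0x21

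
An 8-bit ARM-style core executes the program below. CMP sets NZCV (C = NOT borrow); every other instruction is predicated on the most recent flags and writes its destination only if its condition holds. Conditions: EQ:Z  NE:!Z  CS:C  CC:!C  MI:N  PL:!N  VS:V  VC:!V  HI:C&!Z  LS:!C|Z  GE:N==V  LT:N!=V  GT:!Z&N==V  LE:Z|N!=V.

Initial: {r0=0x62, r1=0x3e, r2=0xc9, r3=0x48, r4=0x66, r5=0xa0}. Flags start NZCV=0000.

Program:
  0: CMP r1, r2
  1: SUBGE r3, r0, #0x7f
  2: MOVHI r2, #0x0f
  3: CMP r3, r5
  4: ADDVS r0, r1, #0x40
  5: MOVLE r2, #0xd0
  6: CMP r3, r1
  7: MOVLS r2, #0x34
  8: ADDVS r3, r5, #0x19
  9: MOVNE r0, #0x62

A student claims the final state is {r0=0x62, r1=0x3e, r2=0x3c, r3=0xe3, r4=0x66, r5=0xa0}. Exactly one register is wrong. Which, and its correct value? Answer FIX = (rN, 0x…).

FIX = (r2, 0xc9)

[0] flags=0000 → (cmp)
[1] flags=0000 GE?T → r3=0xe3
[2] flags=0000 HI?F → skip
[3] flags=0010 → (cmp)
[4] flags=0010 VS?F → skip
[5] flags=0010 LE?F → skip
[6] flags=1010 → (cmp)
[7] flags=1010 LS?F → skip
[8] flags=1010 VS?F → skip
[9] flags=1010 NE?T → r0=0x62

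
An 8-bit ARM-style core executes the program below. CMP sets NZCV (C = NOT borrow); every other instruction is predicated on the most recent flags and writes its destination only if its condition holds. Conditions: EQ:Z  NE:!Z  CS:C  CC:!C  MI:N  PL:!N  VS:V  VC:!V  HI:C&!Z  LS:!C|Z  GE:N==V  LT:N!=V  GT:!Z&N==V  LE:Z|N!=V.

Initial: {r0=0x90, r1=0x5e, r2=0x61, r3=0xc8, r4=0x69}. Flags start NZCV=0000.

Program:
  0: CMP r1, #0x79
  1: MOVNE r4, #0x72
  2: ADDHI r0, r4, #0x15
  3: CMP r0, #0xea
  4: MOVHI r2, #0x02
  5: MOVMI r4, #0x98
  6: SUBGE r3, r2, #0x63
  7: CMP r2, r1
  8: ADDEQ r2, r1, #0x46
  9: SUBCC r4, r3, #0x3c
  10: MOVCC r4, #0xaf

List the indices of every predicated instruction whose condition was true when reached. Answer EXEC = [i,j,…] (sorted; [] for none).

0: ✓ CMP  NZCV=1000
1: ✓ MOVNE  r4←0x72
2: · ADDHI
3: ✓ CMP  NZCV=1000
4: · MOVHI
5: ✓ MOVMI  r4←0x98
6: · SUBGE
7: ✓ CMP  NZCV=0010
8: · ADDEQ
9: · SUBCC
10: · MOVCC

EXEC = [1,5]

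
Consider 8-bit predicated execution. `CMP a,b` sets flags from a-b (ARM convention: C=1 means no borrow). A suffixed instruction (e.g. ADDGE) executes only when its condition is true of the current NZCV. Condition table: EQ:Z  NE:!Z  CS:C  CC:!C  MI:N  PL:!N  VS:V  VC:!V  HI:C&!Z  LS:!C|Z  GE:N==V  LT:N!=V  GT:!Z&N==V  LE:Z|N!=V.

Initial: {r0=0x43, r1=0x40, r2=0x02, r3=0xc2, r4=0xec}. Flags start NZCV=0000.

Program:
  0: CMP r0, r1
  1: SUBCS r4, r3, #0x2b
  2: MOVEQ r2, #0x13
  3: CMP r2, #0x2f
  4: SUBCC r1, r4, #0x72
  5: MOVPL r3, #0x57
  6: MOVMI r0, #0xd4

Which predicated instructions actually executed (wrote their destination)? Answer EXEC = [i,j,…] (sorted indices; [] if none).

EXEC = [1,4,6]

[0] flags=0010 → (cmp)
[1] flags=0010 CS?T → r4=0x97
[2] flags=0010 EQ?F → skip
[3] flags=1000 → (cmp)
[4] flags=1000 CC?T → r1=0x25
[5] flags=1000 PL?F → skip
[6] flags=1000 MI?T → r0=0xd4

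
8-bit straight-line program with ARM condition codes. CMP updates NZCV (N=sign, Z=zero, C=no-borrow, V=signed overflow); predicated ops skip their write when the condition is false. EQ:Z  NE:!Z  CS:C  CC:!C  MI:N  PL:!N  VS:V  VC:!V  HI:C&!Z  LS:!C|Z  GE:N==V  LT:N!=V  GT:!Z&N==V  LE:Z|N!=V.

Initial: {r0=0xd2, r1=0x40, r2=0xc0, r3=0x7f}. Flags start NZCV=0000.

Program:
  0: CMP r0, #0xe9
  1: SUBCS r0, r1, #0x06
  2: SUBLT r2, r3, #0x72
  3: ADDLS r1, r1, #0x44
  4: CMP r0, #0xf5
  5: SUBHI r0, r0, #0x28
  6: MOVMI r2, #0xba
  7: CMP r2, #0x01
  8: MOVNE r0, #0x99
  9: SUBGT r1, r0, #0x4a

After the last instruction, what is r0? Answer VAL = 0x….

[0] flags=1000 → (cmp)
[1] flags=1000 CS?F → skip
[2] flags=1000 LT?T → r2=0x0d
[3] flags=1000 LS?T → r1=0x84
[4] flags=1000 → (cmp)
[5] flags=1000 HI?F → skip
[6] flags=1000 MI?T → r2=0xba
[7] flags=1010 → (cmp)
[8] flags=1010 NE?T → r0=0x99
[9] flags=1010 GT?F → skip

VAL = 0x99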